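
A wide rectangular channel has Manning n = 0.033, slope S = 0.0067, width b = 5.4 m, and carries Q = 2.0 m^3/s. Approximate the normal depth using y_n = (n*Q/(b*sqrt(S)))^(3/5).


We use the wide-channel approximation y_n = (n*Q/(b*sqrt(S)))^(3/5).
sqrt(S) = sqrt(0.0067) = 0.081854.
Numerator: n*Q = 0.033 * 2.0 = 0.066.
Denominator: b*sqrt(S) = 5.4 * 0.081854 = 0.442012.
arg = 0.1493.
y_n = 0.1493^(3/5) = 0.3195 m.

0.3195


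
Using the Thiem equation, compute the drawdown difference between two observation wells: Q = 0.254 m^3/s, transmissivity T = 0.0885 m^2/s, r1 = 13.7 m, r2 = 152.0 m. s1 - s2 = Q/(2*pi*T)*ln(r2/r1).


Thiem equation: s1 - s2 = Q/(2*pi*T) * ln(r2/r1).
ln(r2/r1) = ln(152.0/13.7) = 2.4065.
Q/(2*pi*T) = 0.254 / (2*pi*0.0885) = 0.254 / 0.5561 = 0.4568.
s1 - s2 = 0.4568 * 2.4065 = 1.0992 m.

1.0992


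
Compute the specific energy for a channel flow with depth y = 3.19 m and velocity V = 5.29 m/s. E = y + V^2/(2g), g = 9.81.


Specific energy E = y + V^2/(2g).
Velocity head = V^2/(2g) = 5.29^2 / (2*9.81) = 27.9841 / 19.62 = 1.4263 m.
E = 3.19 + 1.4263 = 4.6163 m.

4.6163


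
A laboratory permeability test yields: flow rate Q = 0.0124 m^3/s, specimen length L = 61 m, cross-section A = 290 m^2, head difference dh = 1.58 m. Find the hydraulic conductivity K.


From K = Q*L / (A*dh):
Numerator: Q*L = 0.0124 * 61 = 0.7564.
Denominator: A*dh = 290 * 1.58 = 458.2.
K = 0.7564 / 458.2 = 0.001651 m/s.

0.001651


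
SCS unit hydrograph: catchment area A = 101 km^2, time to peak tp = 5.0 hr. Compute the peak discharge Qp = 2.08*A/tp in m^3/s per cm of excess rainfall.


SCS formula: Qp = 2.08 * A / tp.
Qp = 2.08 * 101 / 5.0
   = 210.08 / 5.0
   = 42.02 m^3/s per cm.

42.02


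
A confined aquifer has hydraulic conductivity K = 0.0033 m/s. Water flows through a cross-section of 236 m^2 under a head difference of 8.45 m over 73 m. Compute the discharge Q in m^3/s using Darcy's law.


Darcy's law: Q = K * A * i, where i = dh/L.
Hydraulic gradient i = 8.45 / 73 = 0.115753.
Q = 0.0033 * 236 * 0.115753
  = 0.0901 m^3/s.

0.0901


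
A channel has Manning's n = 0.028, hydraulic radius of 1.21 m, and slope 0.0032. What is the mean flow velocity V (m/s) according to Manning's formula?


Manning's equation gives V = (1/n) * R^(2/3) * S^(1/2).
First, compute R^(2/3) = 1.21^(2/3) = 1.1355.
Next, S^(1/2) = 0.0032^(1/2) = 0.056569.
Then 1/n = 1/0.028 = 35.71.
V = 35.71 * 1.1355 * 0.056569 = 2.2941 m/s.

2.2941


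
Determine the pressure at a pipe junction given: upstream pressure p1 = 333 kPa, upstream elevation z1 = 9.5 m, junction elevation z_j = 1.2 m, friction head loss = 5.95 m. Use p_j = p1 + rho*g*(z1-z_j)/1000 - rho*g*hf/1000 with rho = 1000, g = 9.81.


Junction pressure: p_j = p1 + rho*g*(z1 - z_j)/1000 - rho*g*hf/1000.
Elevation term = 1000*9.81*(9.5 - 1.2)/1000 = 81.423 kPa.
Friction term = 1000*9.81*5.95/1000 = 58.37 kPa.
p_j = 333 + 81.423 - 58.37 = 356.05 kPa.

356.05


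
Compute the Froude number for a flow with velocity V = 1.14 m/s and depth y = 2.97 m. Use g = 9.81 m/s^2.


The Froude number is defined as Fr = V / sqrt(g*y).
g*y = 9.81 * 2.97 = 29.1357.
sqrt(g*y) = sqrt(29.1357) = 5.3977.
Fr = 1.14 / 5.3977 = 0.2112.

0.2112


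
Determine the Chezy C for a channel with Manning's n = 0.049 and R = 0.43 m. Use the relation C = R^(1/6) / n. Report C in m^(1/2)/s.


The Chezy coefficient relates to Manning's n through C = R^(1/6) / n.
R^(1/6) = 0.43^(1/6) = 0.868783.
C = 0.868783 / 0.049 = 17.73 m^(1/2)/s.

17.73


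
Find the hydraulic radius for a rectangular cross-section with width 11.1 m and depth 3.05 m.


For a rectangular section:
Flow area A = b * y = 11.1 * 3.05 = 33.85 m^2.
Wetted perimeter P = b + 2y = 11.1 + 2*3.05 = 17.2 m.
Hydraulic radius R = A/P = 33.85 / 17.2 = 1.9683 m.

1.9683


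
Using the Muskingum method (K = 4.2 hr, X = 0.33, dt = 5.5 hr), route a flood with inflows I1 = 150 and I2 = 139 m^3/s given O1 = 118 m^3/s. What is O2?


Muskingum coefficients:
denom = 2*K*(1-X) + dt = 2*4.2*(1-0.33) + 5.5 = 11.128.
C0 = (dt - 2*K*X)/denom = (5.5 - 2*4.2*0.33)/11.128 = 0.2451.
C1 = (dt + 2*K*X)/denom = (5.5 + 2*4.2*0.33)/11.128 = 0.7434.
C2 = (2*K*(1-X) - dt)/denom = 0.0115.
O2 = C0*I2 + C1*I1 + C2*O1
   = 0.2451*139 + 0.7434*150 + 0.0115*118
   = 146.94 m^3/s.

146.94


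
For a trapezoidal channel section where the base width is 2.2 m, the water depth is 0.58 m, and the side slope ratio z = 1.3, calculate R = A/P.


For a trapezoidal section with side slope z:
A = (b + z*y)*y = (2.2 + 1.3*0.58)*0.58 = 1.713 m^2.
P = b + 2*y*sqrt(1 + z^2) = 2.2 + 2*0.58*sqrt(1 + 1.3^2) = 4.103 m.
R = A/P = 1.713 / 4.103 = 0.4176 m.

0.4176


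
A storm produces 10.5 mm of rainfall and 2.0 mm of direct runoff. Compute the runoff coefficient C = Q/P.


The runoff coefficient C = runoff depth / rainfall depth.
C = 2.0 / 10.5
  = 0.1905.

0.1905


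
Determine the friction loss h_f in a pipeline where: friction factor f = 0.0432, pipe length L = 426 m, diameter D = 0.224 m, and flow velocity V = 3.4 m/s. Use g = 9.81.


Darcy-Weisbach equation: h_f = f * (L/D) * V^2/(2g).
f * L/D = 0.0432 * 426/0.224 = 82.1571.
V^2/(2g) = 3.4^2 / (2*9.81) = 11.56 / 19.62 = 0.5892 m.
h_f = 82.1571 * 0.5892 = 48.407 m.

48.407


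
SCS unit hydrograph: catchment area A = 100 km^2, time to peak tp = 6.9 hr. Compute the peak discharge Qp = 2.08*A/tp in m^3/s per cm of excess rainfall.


SCS formula: Qp = 2.08 * A / tp.
Qp = 2.08 * 100 / 6.9
   = 208.0 / 6.9
   = 30.14 m^3/s per cm.

30.14


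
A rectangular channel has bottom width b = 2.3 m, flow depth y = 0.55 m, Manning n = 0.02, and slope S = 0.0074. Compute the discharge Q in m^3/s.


For a rectangular channel, the cross-sectional area A = b * y = 2.3 * 0.55 = 1.26 m^2.
The wetted perimeter P = b + 2y = 2.3 + 2*0.55 = 3.4 m.
Hydraulic radius R = A/P = 1.26/3.4 = 0.3721 m.
Velocity V = (1/n)*R^(2/3)*S^(1/2) = (1/0.02)*0.3721^(2/3)*0.0074^(1/2) = 2.225 m/s.
Discharge Q = A * V = 1.26 * 2.225 = 2.815 m^3/s.

2.815


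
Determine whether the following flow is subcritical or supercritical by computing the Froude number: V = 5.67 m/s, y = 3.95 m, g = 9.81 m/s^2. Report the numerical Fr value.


The Froude number is defined as Fr = V / sqrt(g*y).
g*y = 9.81 * 3.95 = 38.7495.
sqrt(g*y) = sqrt(38.7495) = 6.2249.
Fr = 5.67 / 6.2249 = 0.9109.
Since Fr < 1, the flow is subcritical.

0.9109


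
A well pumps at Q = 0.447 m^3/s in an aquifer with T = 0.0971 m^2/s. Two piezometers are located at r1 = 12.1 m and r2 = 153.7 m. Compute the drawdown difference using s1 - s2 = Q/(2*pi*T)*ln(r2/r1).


Thiem equation: s1 - s2 = Q/(2*pi*T) * ln(r2/r1).
ln(r2/r1) = ln(153.7/12.1) = 2.5418.
Q/(2*pi*T) = 0.447 / (2*pi*0.0971) = 0.447 / 0.6101 = 0.7327.
s1 - s2 = 0.7327 * 2.5418 = 1.8623 m.

1.8623


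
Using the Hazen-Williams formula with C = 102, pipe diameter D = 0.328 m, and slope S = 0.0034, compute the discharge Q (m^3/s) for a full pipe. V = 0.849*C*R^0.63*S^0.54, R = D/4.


For a full circular pipe, R = D/4 = 0.328/4 = 0.082 m.
V = 0.849 * 102 * 0.082^0.63 * 0.0034^0.54
  = 0.849 * 102 * 0.206872 * 0.046451
  = 0.8322 m/s.
Pipe area A = pi*D^2/4 = pi*0.328^2/4 = 0.0845 m^2.
Q = A * V = 0.0845 * 0.8322 = 0.0703 m^3/s.

0.0703


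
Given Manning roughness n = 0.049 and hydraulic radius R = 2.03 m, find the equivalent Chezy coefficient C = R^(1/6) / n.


The Chezy coefficient relates to Manning's n through C = R^(1/6) / n.
R^(1/6) = 2.03^(1/6) = 1.125251.
C = 1.125251 / 0.049 = 22.96 m^(1/2)/s.

22.96


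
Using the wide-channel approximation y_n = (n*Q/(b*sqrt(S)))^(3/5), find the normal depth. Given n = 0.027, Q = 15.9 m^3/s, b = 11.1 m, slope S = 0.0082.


We use the wide-channel approximation y_n = (n*Q/(b*sqrt(S)))^(3/5).
sqrt(S) = sqrt(0.0082) = 0.090554.
Numerator: n*Q = 0.027 * 15.9 = 0.4293.
Denominator: b*sqrt(S) = 11.1 * 0.090554 = 1.005149.
arg = 0.4271.
y_n = 0.4271^(3/5) = 0.6002 m.

0.6002


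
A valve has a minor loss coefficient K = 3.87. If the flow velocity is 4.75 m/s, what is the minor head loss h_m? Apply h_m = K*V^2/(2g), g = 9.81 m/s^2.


Minor loss formula: h_m = K * V^2/(2g).
V^2 = 4.75^2 = 22.5625.
V^2/(2g) = 22.5625 / 19.62 = 1.15 m.
h_m = 3.87 * 1.15 = 4.4504 m.

4.4504


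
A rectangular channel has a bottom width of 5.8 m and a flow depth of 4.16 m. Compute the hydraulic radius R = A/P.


For a rectangular section:
Flow area A = b * y = 5.8 * 4.16 = 24.13 m^2.
Wetted perimeter P = b + 2y = 5.8 + 2*4.16 = 14.12 m.
Hydraulic radius R = A/P = 24.13 / 14.12 = 1.7088 m.

1.7088


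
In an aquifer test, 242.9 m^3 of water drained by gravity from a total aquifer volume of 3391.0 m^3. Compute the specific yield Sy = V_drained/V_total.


Specific yield Sy = Volume drained / Total volume.
Sy = 242.9 / 3391.0
   = 0.0716.

0.0716


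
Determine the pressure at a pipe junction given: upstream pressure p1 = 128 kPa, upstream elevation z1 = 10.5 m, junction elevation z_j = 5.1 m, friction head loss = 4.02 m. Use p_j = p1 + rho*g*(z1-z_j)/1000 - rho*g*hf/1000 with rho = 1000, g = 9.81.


Junction pressure: p_j = p1 + rho*g*(z1 - z_j)/1000 - rho*g*hf/1000.
Elevation term = 1000*9.81*(10.5 - 5.1)/1000 = 52.974 kPa.
Friction term = 1000*9.81*4.02/1000 = 39.436 kPa.
p_j = 128 + 52.974 - 39.436 = 141.54 kPa.

141.54


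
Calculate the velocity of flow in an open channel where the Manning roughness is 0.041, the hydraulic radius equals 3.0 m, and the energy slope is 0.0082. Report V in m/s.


Manning's equation gives V = (1/n) * R^(2/3) * S^(1/2).
First, compute R^(2/3) = 3.0^(2/3) = 2.0801.
Next, S^(1/2) = 0.0082^(1/2) = 0.090554.
Then 1/n = 1/0.041 = 24.39.
V = 24.39 * 2.0801 * 0.090554 = 4.5941 m/s.

4.5941


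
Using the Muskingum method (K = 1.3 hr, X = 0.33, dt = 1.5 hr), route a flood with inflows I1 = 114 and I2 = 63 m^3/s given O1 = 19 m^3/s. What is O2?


Muskingum coefficients:
denom = 2*K*(1-X) + dt = 2*1.3*(1-0.33) + 1.5 = 3.242.
C0 = (dt - 2*K*X)/denom = (1.5 - 2*1.3*0.33)/3.242 = 0.198.
C1 = (dt + 2*K*X)/denom = (1.5 + 2*1.3*0.33)/3.242 = 0.7273.
C2 = (2*K*(1-X) - dt)/denom = 0.0746.
O2 = C0*I2 + C1*I1 + C2*O1
   = 0.198*63 + 0.7273*114 + 0.0746*19
   = 96.81 m^3/s.

96.81


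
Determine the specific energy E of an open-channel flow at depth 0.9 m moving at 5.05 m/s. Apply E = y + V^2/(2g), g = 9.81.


Specific energy E = y + V^2/(2g).
Velocity head = V^2/(2g) = 5.05^2 / (2*9.81) = 25.5025 / 19.62 = 1.2998 m.
E = 0.9 + 1.2998 = 2.1998 m.

2.1998


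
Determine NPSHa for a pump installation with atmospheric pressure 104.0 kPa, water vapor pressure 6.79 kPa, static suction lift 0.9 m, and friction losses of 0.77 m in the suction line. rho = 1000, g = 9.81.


NPSHa = p_atm/(rho*g) - z_s - hf_s - p_vap/(rho*g).
p_atm/(rho*g) = 104.0*1000 / (1000*9.81) = 10.601 m.
p_vap/(rho*g) = 6.79*1000 / (1000*9.81) = 0.692 m.
NPSHa = 10.601 - 0.9 - 0.77 - 0.692
      = 8.24 m.

8.24


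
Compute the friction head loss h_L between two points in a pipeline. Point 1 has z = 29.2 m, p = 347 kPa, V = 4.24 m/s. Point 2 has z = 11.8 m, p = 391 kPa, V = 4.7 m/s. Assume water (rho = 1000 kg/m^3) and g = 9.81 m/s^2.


Total head at each section: H = z + p/(rho*g) + V^2/(2g).
H1 = 29.2 + 347*1000/(1000*9.81) + 4.24^2/(2*9.81)
   = 29.2 + 35.372 + 0.9163
   = 65.488 m.
H2 = 11.8 + 391*1000/(1000*9.81) + 4.7^2/(2*9.81)
   = 11.8 + 39.857 + 1.1259
   = 52.783 m.
h_L = H1 - H2 = 65.488 - 52.783 = 12.705 m.

12.705


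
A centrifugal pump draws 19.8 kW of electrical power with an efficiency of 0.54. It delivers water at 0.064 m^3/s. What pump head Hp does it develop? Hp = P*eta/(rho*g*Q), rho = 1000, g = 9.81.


Pump head formula: Hp = P * eta / (rho * g * Q).
Numerator: P * eta = 19.8 * 1000 * 0.54 = 10692.0 W.
Denominator: rho * g * Q = 1000 * 9.81 * 0.064 = 627.84.
Hp = 10692.0 / 627.84 = 17.03 m.

17.03


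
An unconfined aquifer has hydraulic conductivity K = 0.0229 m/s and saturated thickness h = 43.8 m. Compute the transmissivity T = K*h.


Transmissivity is defined as T = K * h.
T = 0.0229 * 43.8
  = 1.003 m^2/s.

1.003


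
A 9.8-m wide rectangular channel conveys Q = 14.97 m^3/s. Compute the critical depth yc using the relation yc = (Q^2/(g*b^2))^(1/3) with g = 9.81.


Using yc = (Q^2 / (g * b^2))^(1/3):
Q^2 = 14.97^2 = 224.1.
g * b^2 = 9.81 * 9.8^2 = 9.81 * 96.04 = 942.15.
Q^2 / (g*b^2) = 224.1 / 942.15 = 0.2379.
yc = 0.2379^(1/3) = 0.6196 m.

0.6196


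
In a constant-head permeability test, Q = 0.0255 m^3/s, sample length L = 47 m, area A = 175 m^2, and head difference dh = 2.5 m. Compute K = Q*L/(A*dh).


From K = Q*L / (A*dh):
Numerator: Q*L = 0.0255 * 47 = 1.1985.
Denominator: A*dh = 175 * 2.5 = 437.5.
K = 1.1985 / 437.5 = 0.002739 m/s.

0.002739


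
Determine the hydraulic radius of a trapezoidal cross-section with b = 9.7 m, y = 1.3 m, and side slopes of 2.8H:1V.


For a trapezoidal section with side slope z:
A = (b + z*y)*y = (9.7 + 2.8*1.3)*1.3 = 17.342 m^2.
P = b + 2*y*sqrt(1 + z^2) = 9.7 + 2*1.3*sqrt(1 + 2.8^2) = 17.43 m.
R = A/P = 17.342 / 17.43 = 0.9949 m.

0.9949


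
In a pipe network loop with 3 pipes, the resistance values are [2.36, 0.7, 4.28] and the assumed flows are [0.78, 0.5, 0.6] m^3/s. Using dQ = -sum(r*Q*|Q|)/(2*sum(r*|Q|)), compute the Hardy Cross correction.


Numerator terms (r*Q*|Q|): 2.36*0.78*|0.78| = 1.4358; 0.7*0.5*|0.5| = 0.175; 4.28*0.6*|0.6| = 1.5408.
Sum of numerator = 3.1516.
Denominator terms (r*|Q|): 2.36*|0.78| = 1.8408; 0.7*|0.5| = 0.35; 4.28*|0.6| = 2.568.
2 * sum of denominator = 2 * 4.7588 = 9.5176.
dQ = -3.1516 / 9.5176 = -0.3311 m^3/s.

-0.3311


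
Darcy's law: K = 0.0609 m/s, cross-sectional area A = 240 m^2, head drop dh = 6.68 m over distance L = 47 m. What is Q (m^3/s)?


Darcy's law: Q = K * A * i, where i = dh/L.
Hydraulic gradient i = 6.68 / 47 = 0.142128.
Q = 0.0609 * 240 * 0.142128
  = 2.0773 m^3/s.

2.0773


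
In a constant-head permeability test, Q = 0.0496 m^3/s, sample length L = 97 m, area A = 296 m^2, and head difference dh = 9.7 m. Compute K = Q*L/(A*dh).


From K = Q*L / (A*dh):
Numerator: Q*L = 0.0496 * 97 = 4.8112.
Denominator: A*dh = 296 * 9.7 = 2871.2.
K = 4.8112 / 2871.2 = 0.001676 m/s.

0.001676


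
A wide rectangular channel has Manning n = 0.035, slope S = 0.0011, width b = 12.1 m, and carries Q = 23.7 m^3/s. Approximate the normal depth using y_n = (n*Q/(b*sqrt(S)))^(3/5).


We use the wide-channel approximation y_n = (n*Q/(b*sqrt(S)))^(3/5).
sqrt(S) = sqrt(0.0011) = 0.033166.
Numerator: n*Q = 0.035 * 23.7 = 0.8295.
Denominator: b*sqrt(S) = 12.1 * 0.033166 = 0.401309.
arg = 2.067.
y_n = 2.067^(3/5) = 1.546 m.

1.546


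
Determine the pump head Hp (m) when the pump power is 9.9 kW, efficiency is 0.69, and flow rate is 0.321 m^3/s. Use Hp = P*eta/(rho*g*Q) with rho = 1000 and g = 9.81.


Pump head formula: Hp = P * eta / (rho * g * Q).
Numerator: P * eta = 9.9 * 1000 * 0.69 = 6831.0 W.
Denominator: rho * g * Q = 1000 * 9.81 * 0.321 = 3149.01.
Hp = 6831.0 / 3149.01 = 2.17 m.

2.17


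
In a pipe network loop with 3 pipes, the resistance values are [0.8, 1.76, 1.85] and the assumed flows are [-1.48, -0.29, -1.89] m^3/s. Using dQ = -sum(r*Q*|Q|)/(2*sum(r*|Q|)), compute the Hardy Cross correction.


Numerator terms (r*Q*|Q|): 0.8*-1.48*|-1.48| = -1.7523; 1.76*-0.29*|-0.29| = -0.148; 1.85*-1.89*|-1.89| = -6.6084.
Sum of numerator = -8.5087.
Denominator terms (r*|Q|): 0.8*|-1.48| = 1.184; 1.76*|-0.29| = 0.5104; 1.85*|-1.89| = 3.4965.
2 * sum of denominator = 2 * 5.1909 = 10.3818.
dQ = --8.5087 / 10.3818 = 0.8196 m^3/s.

0.8196


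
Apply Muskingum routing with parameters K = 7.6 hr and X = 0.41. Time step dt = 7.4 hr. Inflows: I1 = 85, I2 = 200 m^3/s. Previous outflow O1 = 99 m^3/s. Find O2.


Muskingum coefficients:
denom = 2*K*(1-X) + dt = 2*7.6*(1-0.41) + 7.4 = 16.368.
C0 = (dt - 2*K*X)/denom = (7.4 - 2*7.6*0.41)/16.368 = 0.0714.
C1 = (dt + 2*K*X)/denom = (7.4 + 2*7.6*0.41)/16.368 = 0.8328.
C2 = (2*K*(1-X) - dt)/denom = 0.0958.
O2 = C0*I2 + C1*I1 + C2*O1
   = 0.0714*200 + 0.8328*85 + 0.0958*99
   = 94.55 m^3/s.

94.55


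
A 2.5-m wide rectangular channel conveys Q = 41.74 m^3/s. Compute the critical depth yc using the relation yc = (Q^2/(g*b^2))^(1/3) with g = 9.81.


Using yc = (Q^2 / (g * b^2))^(1/3):
Q^2 = 41.74^2 = 1742.23.
g * b^2 = 9.81 * 2.5^2 = 9.81 * 6.25 = 61.31.
Q^2 / (g*b^2) = 1742.23 / 61.31 = 28.4167.
yc = 28.4167^(1/3) = 3.0515 m.

3.0515


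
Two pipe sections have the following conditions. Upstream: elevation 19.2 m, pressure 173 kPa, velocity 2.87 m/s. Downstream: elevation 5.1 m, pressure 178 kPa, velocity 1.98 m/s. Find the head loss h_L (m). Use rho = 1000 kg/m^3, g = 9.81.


Total head at each section: H = z + p/(rho*g) + V^2/(2g).
H1 = 19.2 + 173*1000/(1000*9.81) + 2.87^2/(2*9.81)
   = 19.2 + 17.635 + 0.4198
   = 37.255 m.
H2 = 5.1 + 178*1000/(1000*9.81) + 1.98^2/(2*9.81)
   = 5.1 + 18.145 + 0.1998
   = 23.445 m.
h_L = H1 - H2 = 37.255 - 23.445 = 13.81 m.

13.81


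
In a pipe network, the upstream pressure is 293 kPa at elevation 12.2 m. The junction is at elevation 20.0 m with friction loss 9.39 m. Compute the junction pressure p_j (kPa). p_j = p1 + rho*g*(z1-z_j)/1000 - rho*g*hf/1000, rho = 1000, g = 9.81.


Junction pressure: p_j = p1 + rho*g*(z1 - z_j)/1000 - rho*g*hf/1000.
Elevation term = 1000*9.81*(12.2 - 20.0)/1000 = -76.518 kPa.
Friction term = 1000*9.81*9.39/1000 = 92.116 kPa.
p_j = 293 + -76.518 - 92.116 = 124.37 kPa.

124.37


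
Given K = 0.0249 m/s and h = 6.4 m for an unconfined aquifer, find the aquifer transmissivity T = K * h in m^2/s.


Transmissivity is defined as T = K * h.
T = 0.0249 * 6.4
  = 0.1594 m^2/s.

0.1594


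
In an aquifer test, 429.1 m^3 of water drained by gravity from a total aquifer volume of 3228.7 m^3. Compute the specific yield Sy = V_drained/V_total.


Specific yield Sy = Volume drained / Total volume.
Sy = 429.1 / 3228.7
   = 0.1329.

0.1329


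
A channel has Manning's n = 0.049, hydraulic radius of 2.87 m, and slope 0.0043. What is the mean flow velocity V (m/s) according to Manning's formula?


Manning's equation gives V = (1/n) * R^(2/3) * S^(1/2).
First, compute R^(2/3) = 2.87^(2/3) = 2.0195.
Next, S^(1/2) = 0.0043^(1/2) = 0.065574.
Then 1/n = 1/0.049 = 20.41.
V = 20.41 * 2.0195 * 0.065574 = 2.7027 m/s.

2.7027


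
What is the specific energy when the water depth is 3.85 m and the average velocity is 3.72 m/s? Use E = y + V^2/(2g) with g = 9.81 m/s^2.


Specific energy E = y + V^2/(2g).
Velocity head = V^2/(2g) = 3.72^2 / (2*9.81) = 13.8384 / 19.62 = 0.7053 m.
E = 3.85 + 0.7053 = 4.5553 m.

4.5553


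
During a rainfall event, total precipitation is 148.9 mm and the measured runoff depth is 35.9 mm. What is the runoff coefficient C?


The runoff coefficient C = runoff depth / rainfall depth.
C = 35.9 / 148.9
  = 0.2411.

0.2411


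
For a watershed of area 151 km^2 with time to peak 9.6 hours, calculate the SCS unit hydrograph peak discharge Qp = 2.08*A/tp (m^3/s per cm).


SCS formula: Qp = 2.08 * A / tp.
Qp = 2.08 * 151 / 9.6
   = 314.08 / 9.6
   = 32.72 m^3/s per cm.

32.72


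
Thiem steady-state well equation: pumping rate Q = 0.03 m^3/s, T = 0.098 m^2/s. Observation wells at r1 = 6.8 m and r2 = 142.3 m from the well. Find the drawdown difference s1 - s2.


Thiem equation: s1 - s2 = Q/(2*pi*T) * ln(r2/r1).
ln(r2/r1) = ln(142.3/6.8) = 3.041.
Q/(2*pi*T) = 0.03 / (2*pi*0.098) = 0.03 / 0.6158 = 0.0487.
s1 - s2 = 0.0487 * 3.041 = 0.1482 m.

0.1482


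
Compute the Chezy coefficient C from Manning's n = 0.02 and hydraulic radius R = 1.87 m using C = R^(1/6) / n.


The Chezy coefficient relates to Manning's n through C = R^(1/6) / n.
R^(1/6) = 1.87^(1/6) = 1.109959.
C = 1.109959 / 0.02 = 55.5 m^(1/2)/s.

55.5


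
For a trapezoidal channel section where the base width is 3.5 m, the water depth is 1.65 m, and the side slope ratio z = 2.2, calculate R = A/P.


For a trapezoidal section with side slope z:
A = (b + z*y)*y = (3.5 + 2.2*1.65)*1.65 = 11.764 m^2.
P = b + 2*y*sqrt(1 + z^2) = 3.5 + 2*1.65*sqrt(1 + 2.2^2) = 11.475 m.
R = A/P = 11.764 / 11.475 = 1.0252 m.

1.0252


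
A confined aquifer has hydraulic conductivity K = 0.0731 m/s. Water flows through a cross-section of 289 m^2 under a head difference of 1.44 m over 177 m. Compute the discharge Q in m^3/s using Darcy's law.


Darcy's law: Q = K * A * i, where i = dh/L.
Hydraulic gradient i = 1.44 / 177 = 0.008136.
Q = 0.0731 * 289 * 0.008136
  = 0.1719 m^3/s.

0.1719


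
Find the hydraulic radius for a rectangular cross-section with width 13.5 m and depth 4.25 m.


For a rectangular section:
Flow area A = b * y = 13.5 * 4.25 = 57.38 m^2.
Wetted perimeter P = b + 2y = 13.5 + 2*4.25 = 22.0 m.
Hydraulic radius R = A/P = 57.38 / 22.0 = 2.608 m.

2.608


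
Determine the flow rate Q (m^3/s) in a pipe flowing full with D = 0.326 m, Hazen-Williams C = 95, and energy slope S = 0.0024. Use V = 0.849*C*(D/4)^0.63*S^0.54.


For a full circular pipe, R = D/4 = 0.326/4 = 0.0815 m.
V = 0.849 * 95 * 0.0815^0.63 * 0.0024^0.54
  = 0.849 * 95 * 0.206077 * 0.038487
  = 0.6397 m/s.
Pipe area A = pi*D^2/4 = pi*0.326^2/4 = 0.0835 m^2.
Q = A * V = 0.0835 * 0.6397 = 0.0534 m^3/s.

0.0534


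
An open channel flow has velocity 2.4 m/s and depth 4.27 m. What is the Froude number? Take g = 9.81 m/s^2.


The Froude number is defined as Fr = V / sqrt(g*y).
g*y = 9.81 * 4.27 = 41.8887.
sqrt(g*y) = sqrt(41.8887) = 6.4721.
Fr = 2.4 / 6.4721 = 0.3708.

0.3708


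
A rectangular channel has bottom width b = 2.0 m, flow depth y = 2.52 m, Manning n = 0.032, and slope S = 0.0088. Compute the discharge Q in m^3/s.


For a rectangular channel, the cross-sectional area A = b * y = 2.0 * 2.52 = 5.04 m^2.
The wetted perimeter P = b + 2y = 2.0 + 2*2.52 = 7.04 m.
Hydraulic radius R = A/P = 5.04/7.04 = 0.7159 m.
Velocity V = (1/n)*R^(2/3)*S^(1/2) = (1/0.032)*0.7159^(2/3)*0.0088^(1/2) = 2.346 m/s.
Discharge Q = A * V = 5.04 * 2.346 = 11.824 m^3/s.

11.824


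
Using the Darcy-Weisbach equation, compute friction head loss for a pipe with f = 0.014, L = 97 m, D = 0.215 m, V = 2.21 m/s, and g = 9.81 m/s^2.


Darcy-Weisbach equation: h_f = f * (L/D) * V^2/(2g).
f * L/D = 0.014 * 97/0.215 = 6.3163.
V^2/(2g) = 2.21^2 / (2*9.81) = 4.8841 / 19.62 = 0.2489 m.
h_f = 6.3163 * 0.2489 = 1.572 m.

1.572


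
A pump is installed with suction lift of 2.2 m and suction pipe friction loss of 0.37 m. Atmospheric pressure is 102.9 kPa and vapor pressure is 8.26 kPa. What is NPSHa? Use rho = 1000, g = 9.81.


NPSHa = p_atm/(rho*g) - z_s - hf_s - p_vap/(rho*g).
p_atm/(rho*g) = 102.9*1000 / (1000*9.81) = 10.489 m.
p_vap/(rho*g) = 8.26*1000 / (1000*9.81) = 0.842 m.
NPSHa = 10.489 - 2.2 - 0.37 - 0.842
      = 7.08 m.

7.08


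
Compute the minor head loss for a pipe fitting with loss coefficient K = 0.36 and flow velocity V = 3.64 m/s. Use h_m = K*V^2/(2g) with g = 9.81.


Minor loss formula: h_m = K * V^2/(2g).
V^2 = 3.64^2 = 13.2496.
V^2/(2g) = 13.2496 / 19.62 = 0.6753 m.
h_m = 0.36 * 0.6753 = 0.2431 m.

0.2431


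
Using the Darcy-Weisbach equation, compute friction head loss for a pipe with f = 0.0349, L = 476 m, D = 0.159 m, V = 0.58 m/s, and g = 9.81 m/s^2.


Darcy-Weisbach equation: h_f = f * (L/D) * V^2/(2g).
f * L/D = 0.0349 * 476/0.159 = 104.4805.
V^2/(2g) = 0.58^2 / (2*9.81) = 0.3364 / 19.62 = 0.0171 m.
h_f = 104.4805 * 0.0171 = 1.791 m.

1.791


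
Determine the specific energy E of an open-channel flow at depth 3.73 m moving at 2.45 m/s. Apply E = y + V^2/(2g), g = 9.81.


Specific energy E = y + V^2/(2g).
Velocity head = V^2/(2g) = 2.45^2 / (2*9.81) = 6.0025 / 19.62 = 0.3059 m.
E = 3.73 + 0.3059 = 4.0359 m.

4.0359


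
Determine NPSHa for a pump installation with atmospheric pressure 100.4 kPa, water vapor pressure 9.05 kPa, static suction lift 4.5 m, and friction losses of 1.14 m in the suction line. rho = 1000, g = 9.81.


NPSHa = p_atm/(rho*g) - z_s - hf_s - p_vap/(rho*g).
p_atm/(rho*g) = 100.4*1000 / (1000*9.81) = 10.234 m.
p_vap/(rho*g) = 9.05*1000 / (1000*9.81) = 0.923 m.
NPSHa = 10.234 - 4.5 - 1.14 - 0.923
      = 3.67 m.

3.67


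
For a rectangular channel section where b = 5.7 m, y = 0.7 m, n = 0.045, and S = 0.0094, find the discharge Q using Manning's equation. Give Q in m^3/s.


For a rectangular channel, the cross-sectional area A = b * y = 5.7 * 0.7 = 3.99 m^2.
The wetted perimeter P = b + 2y = 5.7 + 2*0.7 = 7.1 m.
Hydraulic radius R = A/P = 3.99/7.1 = 0.562 m.
Velocity V = (1/n)*R^(2/3)*S^(1/2) = (1/0.045)*0.562^(2/3)*0.0094^(1/2) = 1.4672 m/s.
Discharge Q = A * V = 3.99 * 1.4672 = 5.854 m^3/s.

5.854


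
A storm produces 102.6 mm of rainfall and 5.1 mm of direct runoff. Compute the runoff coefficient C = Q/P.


The runoff coefficient C = runoff depth / rainfall depth.
C = 5.1 / 102.6
  = 0.0497.

0.0497


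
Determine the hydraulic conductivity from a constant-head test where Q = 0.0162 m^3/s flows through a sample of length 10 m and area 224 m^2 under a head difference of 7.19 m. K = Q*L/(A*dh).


From K = Q*L / (A*dh):
Numerator: Q*L = 0.0162 * 10 = 0.162.
Denominator: A*dh = 224 * 7.19 = 1610.56.
K = 0.162 / 1610.56 = 0.000101 m/s.

0.000101


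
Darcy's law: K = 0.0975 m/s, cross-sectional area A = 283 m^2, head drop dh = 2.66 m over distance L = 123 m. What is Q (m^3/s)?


Darcy's law: Q = K * A * i, where i = dh/L.
Hydraulic gradient i = 2.66 / 123 = 0.021626.
Q = 0.0975 * 283 * 0.021626
  = 0.5967 m^3/s.

0.5967


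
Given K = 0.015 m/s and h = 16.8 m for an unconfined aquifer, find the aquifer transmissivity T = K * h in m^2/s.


Transmissivity is defined as T = K * h.
T = 0.015 * 16.8
  = 0.252 m^2/s.

0.252


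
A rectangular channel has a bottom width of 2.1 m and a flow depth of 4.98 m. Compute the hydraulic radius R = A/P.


For a rectangular section:
Flow area A = b * y = 2.1 * 4.98 = 10.46 m^2.
Wetted perimeter P = b + 2y = 2.1 + 2*4.98 = 12.06 m.
Hydraulic radius R = A/P = 10.46 / 12.06 = 0.8672 m.

0.8672


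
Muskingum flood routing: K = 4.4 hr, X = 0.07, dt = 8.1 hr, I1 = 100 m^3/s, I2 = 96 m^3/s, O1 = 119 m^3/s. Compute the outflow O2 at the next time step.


Muskingum coefficients:
denom = 2*K*(1-X) + dt = 2*4.4*(1-0.07) + 8.1 = 16.284.
C0 = (dt - 2*K*X)/denom = (8.1 - 2*4.4*0.07)/16.284 = 0.4596.
C1 = (dt + 2*K*X)/denom = (8.1 + 2*4.4*0.07)/16.284 = 0.5352.
C2 = (2*K*(1-X) - dt)/denom = 0.0052.
O2 = C0*I2 + C1*I1 + C2*O1
   = 0.4596*96 + 0.5352*100 + 0.0052*119
   = 98.26 m^3/s.

98.26


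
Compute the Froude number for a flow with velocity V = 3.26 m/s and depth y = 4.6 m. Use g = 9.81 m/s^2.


The Froude number is defined as Fr = V / sqrt(g*y).
g*y = 9.81 * 4.6 = 45.126.
sqrt(g*y) = sqrt(45.126) = 6.7176.
Fr = 3.26 / 6.7176 = 0.4853.

0.4853


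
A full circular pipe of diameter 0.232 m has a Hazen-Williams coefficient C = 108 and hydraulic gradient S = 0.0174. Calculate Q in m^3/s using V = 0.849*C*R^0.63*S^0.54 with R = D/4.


For a full circular pipe, R = D/4 = 0.232/4 = 0.058 m.
V = 0.849 * 108 * 0.058^0.63 * 0.0174^0.54
  = 0.849 * 108 * 0.166326 * 0.112175
  = 1.7108 m/s.
Pipe area A = pi*D^2/4 = pi*0.232^2/4 = 0.0423 m^2.
Q = A * V = 0.0423 * 1.7108 = 0.0723 m^3/s.

0.0723


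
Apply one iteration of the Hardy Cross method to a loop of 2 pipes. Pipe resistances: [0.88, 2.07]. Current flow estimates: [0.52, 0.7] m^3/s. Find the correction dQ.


Numerator terms (r*Q*|Q|): 0.88*0.52*|0.52| = 0.238; 2.07*0.7*|0.7| = 1.0143.
Sum of numerator = 1.2523.
Denominator terms (r*|Q|): 0.88*|0.52| = 0.4576; 2.07*|0.7| = 1.449.
2 * sum of denominator = 2 * 1.9066 = 3.8132.
dQ = -1.2523 / 3.8132 = -0.3284 m^3/s.

-0.3284


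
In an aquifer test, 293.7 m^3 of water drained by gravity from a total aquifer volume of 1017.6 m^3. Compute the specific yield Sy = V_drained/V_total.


Specific yield Sy = Volume drained / Total volume.
Sy = 293.7 / 1017.6
   = 0.2886.

0.2886


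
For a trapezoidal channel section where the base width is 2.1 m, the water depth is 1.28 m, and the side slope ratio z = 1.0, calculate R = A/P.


For a trapezoidal section with side slope z:
A = (b + z*y)*y = (2.1 + 1.0*1.28)*1.28 = 4.326 m^2.
P = b + 2*y*sqrt(1 + z^2) = 2.1 + 2*1.28*sqrt(1 + 1.0^2) = 5.72 m.
R = A/P = 4.326 / 5.72 = 0.7563 m.

0.7563


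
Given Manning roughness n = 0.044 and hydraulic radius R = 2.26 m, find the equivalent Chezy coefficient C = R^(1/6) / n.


The Chezy coefficient relates to Manning's n through C = R^(1/6) / n.
R^(1/6) = 2.26^(1/6) = 1.145561.
C = 1.145561 / 0.044 = 26.04 m^(1/2)/s.

26.04


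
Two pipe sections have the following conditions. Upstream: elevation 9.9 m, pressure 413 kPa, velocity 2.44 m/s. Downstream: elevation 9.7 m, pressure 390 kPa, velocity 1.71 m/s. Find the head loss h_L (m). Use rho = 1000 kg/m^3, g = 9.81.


Total head at each section: H = z + p/(rho*g) + V^2/(2g).
H1 = 9.9 + 413*1000/(1000*9.81) + 2.44^2/(2*9.81)
   = 9.9 + 42.1 + 0.3034
   = 52.303 m.
H2 = 9.7 + 390*1000/(1000*9.81) + 1.71^2/(2*9.81)
   = 9.7 + 39.755 + 0.149
   = 49.604 m.
h_L = H1 - H2 = 52.303 - 49.604 = 2.699 m.

2.699


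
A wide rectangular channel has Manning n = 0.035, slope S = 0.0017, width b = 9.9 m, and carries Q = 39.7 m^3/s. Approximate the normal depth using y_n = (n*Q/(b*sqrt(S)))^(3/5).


We use the wide-channel approximation y_n = (n*Q/(b*sqrt(S)))^(3/5).
sqrt(S) = sqrt(0.0017) = 0.041231.
Numerator: n*Q = 0.035 * 39.7 = 1.3895.
Denominator: b*sqrt(S) = 9.9 * 0.041231 = 0.408187.
arg = 3.4041.
y_n = 3.4041^(3/5) = 2.0854 m.

2.0854


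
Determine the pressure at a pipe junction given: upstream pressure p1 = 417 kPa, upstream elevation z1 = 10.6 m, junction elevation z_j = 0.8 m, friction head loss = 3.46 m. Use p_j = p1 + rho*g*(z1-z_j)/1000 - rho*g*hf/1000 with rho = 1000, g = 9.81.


Junction pressure: p_j = p1 + rho*g*(z1 - z_j)/1000 - rho*g*hf/1000.
Elevation term = 1000*9.81*(10.6 - 0.8)/1000 = 96.138 kPa.
Friction term = 1000*9.81*3.46/1000 = 33.943 kPa.
p_j = 417 + 96.138 - 33.943 = 479.2 kPa.

479.2


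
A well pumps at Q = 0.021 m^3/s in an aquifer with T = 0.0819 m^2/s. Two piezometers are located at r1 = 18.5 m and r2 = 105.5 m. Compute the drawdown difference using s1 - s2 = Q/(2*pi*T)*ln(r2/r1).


Thiem equation: s1 - s2 = Q/(2*pi*T) * ln(r2/r1).
ln(r2/r1) = ln(105.5/18.5) = 1.7409.
Q/(2*pi*T) = 0.021 / (2*pi*0.0819) = 0.021 / 0.5146 = 0.0408.
s1 - s2 = 0.0408 * 1.7409 = 0.071 m.

0.071


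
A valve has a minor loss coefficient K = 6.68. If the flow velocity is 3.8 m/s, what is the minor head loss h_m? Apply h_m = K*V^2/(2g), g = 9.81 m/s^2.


Minor loss formula: h_m = K * V^2/(2g).
V^2 = 3.8^2 = 14.44.
V^2/(2g) = 14.44 / 19.62 = 0.736 m.
h_m = 6.68 * 0.736 = 4.9164 m.

4.9164


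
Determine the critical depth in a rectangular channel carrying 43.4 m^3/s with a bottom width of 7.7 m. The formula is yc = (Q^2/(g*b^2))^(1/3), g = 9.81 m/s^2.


Using yc = (Q^2 / (g * b^2))^(1/3):
Q^2 = 43.4^2 = 1883.56.
g * b^2 = 9.81 * 7.7^2 = 9.81 * 59.29 = 581.63.
Q^2 / (g*b^2) = 1883.56 / 581.63 = 3.2384.
yc = 3.2384^(1/3) = 1.4795 m.

1.4795


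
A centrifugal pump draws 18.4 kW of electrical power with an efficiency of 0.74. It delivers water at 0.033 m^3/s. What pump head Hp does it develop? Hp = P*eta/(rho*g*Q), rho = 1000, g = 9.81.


Pump head formula: Hp = P * eta / (rho * g * Q).
Numerator: P * eta = 18.4 * 1000 * 0.74 = 13616.0 W.
Denominator: rho * g * Q = 1000 * 9.81 * 0.033 = 323.73.
Hp = 13616.0 / 323.73 = 42.06 m.

42.06


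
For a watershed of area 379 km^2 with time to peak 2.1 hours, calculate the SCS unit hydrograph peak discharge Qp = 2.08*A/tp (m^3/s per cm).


SCS formula: Qp = 2.08 * A / tp.
Qp = 2.08 * 379 / 2.1
   = 788.32 / 2.1
   = 375.39 m^3/s per cm.

375.39


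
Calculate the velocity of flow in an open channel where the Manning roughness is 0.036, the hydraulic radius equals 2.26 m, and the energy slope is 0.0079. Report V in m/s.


Manning's equation gives V = (1/n) * R^(2/3) * S^(1/2).
First, compute R^(2/3) = 2.26^(2/3) = 1.7222.
Next, S^(1/2) = 0.0079^(1/2) = 0.088882.
Then 1/n = 1/0.036 = 27.78.
V = 27.78 * 1.7222 * 0.088882 = 4.2519 m/s.

4.2519


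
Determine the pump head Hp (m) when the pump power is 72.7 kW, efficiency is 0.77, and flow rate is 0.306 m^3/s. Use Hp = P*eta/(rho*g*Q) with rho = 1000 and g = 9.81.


Pump head formula: Hp = P * eta / (rho * g * Q).
Numerator: P * eta = 72.7 * 1000 * 0.77 = 55979.0 W.
Denominator: rho * g * Q = 1000 * 9.81 * 0.306 = 3001.86.
Hp = 55979.0 / 3001.86 = 18.65 m.

18.65


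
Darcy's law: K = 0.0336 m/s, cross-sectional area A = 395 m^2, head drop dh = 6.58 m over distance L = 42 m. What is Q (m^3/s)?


Darcy's law: Q = K * A * i, where i = dh/L.
Hydraulic gradient i = 6.58 / 42 = 0.156667.
Q = 0.0336 * 395 * 0.156667
  = 2.0793 m^3/s.

2.0793


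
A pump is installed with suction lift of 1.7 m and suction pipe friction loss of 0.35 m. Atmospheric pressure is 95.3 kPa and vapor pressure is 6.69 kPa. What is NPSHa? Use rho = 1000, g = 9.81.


NPSHa = p_atm/(rho*g) - z_s - hf_s - p_vap/(rho*g).
p_atm/(rho*g) = 95.3*1000 / (1000*9.81) = 9.715 m.
p_vap/(rho*g) = 6.69*1000 / (1000*9.81) = 0.682 m.
NPSHa = 9.715 - 1.7 - 0.35 - 0.682
      = 6.98 m.

6.98


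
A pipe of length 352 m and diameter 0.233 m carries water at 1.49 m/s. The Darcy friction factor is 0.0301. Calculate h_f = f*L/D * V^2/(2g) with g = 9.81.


Darcy-Weisbach equation: h_f = f * (L/D) * V^2/(2g).
f * L/D = 0.0301 * 352/0.233 = 45.473.
V^2/(2g) = 1.49^2 / (2*9.81) = 2.2201 / 19.62 = 0.1132 m.
h_f = 45.473 * 0.1132 = 5.145 m.

5.145


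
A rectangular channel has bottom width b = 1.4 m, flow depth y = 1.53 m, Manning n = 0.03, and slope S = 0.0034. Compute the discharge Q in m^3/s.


For a rectangular channel, the cross-sectional area A = b * y = 1.4 * 1.53 = 2.14 m^2.
The wetted perimeter P = b + 2y = 1.4 + 2*1.53 = 4.46 m.
Hydraulic radius R = A/P = 2.14/4.46 = 0.4803 m.
Velocity V = (1/n)*R^(2/3)*S^(1/2) = (1/0.03)*0.4803^(2/3)*0.0034^(1/2) = 1.192 m/s.
Discharge Q = A * V = 2.14 * 1.192 = 2.553 m^3/s.

2.553


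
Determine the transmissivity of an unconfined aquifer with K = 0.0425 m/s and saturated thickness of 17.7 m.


Transmissivity is defined as T = K * h.
T = 0.0425 * 17.7
  = 0.7522 m^2/s.

0.7522


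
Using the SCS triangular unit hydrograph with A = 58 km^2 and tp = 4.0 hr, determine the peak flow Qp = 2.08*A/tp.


SCS formula: Qp = 2.08 * A / tp.
Qp = 2.08 * 58 / 4.0
   = 120.64 / 4.0
   = 30.16 m^3/s per cm.

30.16


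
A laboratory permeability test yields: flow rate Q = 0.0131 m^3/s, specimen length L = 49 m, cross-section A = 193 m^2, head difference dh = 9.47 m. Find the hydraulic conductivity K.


From K = Q*L / (A*dh):
Numerator: Q*L = 0.0131 * 49 = 0.6419.
Denominator: A*dh = 193 * 9.47 = 1827.71.
K = 0.6419 / 1827.71 = 0.000351 m/s.

0.000351


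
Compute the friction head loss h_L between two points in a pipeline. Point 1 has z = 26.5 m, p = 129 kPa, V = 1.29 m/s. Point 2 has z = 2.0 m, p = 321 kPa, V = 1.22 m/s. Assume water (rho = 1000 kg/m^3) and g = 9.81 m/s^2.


Total head at each section: H = z + p/(rho*g) + V^2/(2g).
H1 = 26.5 + 129*1000/(1000*9.81) + 1.29^2/(2*9.81)
   = 26.5 + 13.15 + 0.0848
   = 39.735 m.
H2 = 2.0 + 321*1000/(1000*9.81) + 1.22^2/(2*9.81)
   = 2.0 + 32.722 + 0.0759
   = 34.798 m.
h_L = H1 - H2 = 39.735 - 34.798 = 4.937 m.

4.937


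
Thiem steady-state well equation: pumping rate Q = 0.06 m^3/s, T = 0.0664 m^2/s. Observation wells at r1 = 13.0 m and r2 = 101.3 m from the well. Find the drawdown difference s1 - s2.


Thiem equation: s1 - s2 = Q/(2*pi*T) * ln(r2/r1).
ln(r2/r1) = ln(101.3/13.0) = 2.0531.
Q/(2*pi*T) = 0.06 / (2*pi*0.0664) = 0.06 / 0.4172 = 0.1438.
s1 - s2 = 0.1438 * 2.0531 = 0.2953 m.

0.2953


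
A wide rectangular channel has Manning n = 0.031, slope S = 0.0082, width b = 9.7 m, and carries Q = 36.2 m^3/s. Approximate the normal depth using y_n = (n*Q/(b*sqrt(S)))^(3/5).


We use the wide-channel approximation y_n = (n*Q/(b*sqrt(S)))^(3/5).
sqrt(S) = sqrt(0.0082) = 0.090554.
Numerator: n*Q = 0.031 * 36.2 = 1.1222.
Denominator: b*sqrt(S) = 9.7 * 0.090554 = 0.878374.
arg = 1.2776.
y_n = 1.2776^(3/5) = 1.1583 m.

1.1583


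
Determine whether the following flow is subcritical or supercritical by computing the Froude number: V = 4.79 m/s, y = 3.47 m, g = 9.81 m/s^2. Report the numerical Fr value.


The Froude number is defined as Fr = V / sqrt(g*y).
g*y = 9.81 * 3.47 = 34.0407.
sqrt(g*y) = sqrt(34.0407) = 5.8344.
Fr = 4.79 / 5.8344 = 0.821.
Since Fr < 1, the flow is subcritical.

0.821


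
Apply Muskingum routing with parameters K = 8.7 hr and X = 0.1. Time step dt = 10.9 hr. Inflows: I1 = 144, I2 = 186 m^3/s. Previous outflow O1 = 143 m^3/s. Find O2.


Muskingum coefficients:
denom = 2*K*(1-X) + dt = 2*8.7*(1-0.1) + 10.9 = 26.56.
C0 = (dt - 2*K*X)/denom = (10.9 - 2*8.7*0.1)/26.56 = 0.3449.
C1 = (dt + 2*K*X)/denom = (10.9 + 2*8.7*0.1)/26.56 = 0.4759.
C2 = (2*K*(1-X) - dt)/denom = 0.1792.
O2 = C0*I2 + C1*I1 + C2*O1
   = 0.3449*186 + 0.4759*144 + 0.1792*143
   = 158.31 m^3/s.

158.31


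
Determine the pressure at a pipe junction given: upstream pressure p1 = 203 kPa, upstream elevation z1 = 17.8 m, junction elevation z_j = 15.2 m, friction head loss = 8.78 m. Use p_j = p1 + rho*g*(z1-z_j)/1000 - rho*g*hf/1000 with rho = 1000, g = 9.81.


Junction pressure: p_j = p1 + rho*g*(z1 - z_j)/1000 - rho*g*hf/1000.
Elevation term = 1000*9.81*(17.8 - 15.2)/1000 = 25.506 kPa.
Friction term = 1000*9.81*8.78/1000 = 86.132 kPa.
p_j = 203 + 25.506 - 86.132 = 142.37 kPa.

142.37


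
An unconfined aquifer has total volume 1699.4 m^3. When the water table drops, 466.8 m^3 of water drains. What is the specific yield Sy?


Specific yield Sy = Volume drained / Total volume.
Sy = 466.8 / 1699.4
   = 0.2747.

0.2747


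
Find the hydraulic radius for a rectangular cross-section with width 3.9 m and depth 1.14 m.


For a rectangular section:
Flow area A = b * y = 3.9 * 1.14 = 4.45 m^2.
Wetted perimeter P = b + 2y = 3.9 + 2*1.14 = 6.18 m.
Hydraulic radius R = A/P = 4.45 / 6.18 = 0.7194 m.

0.7194


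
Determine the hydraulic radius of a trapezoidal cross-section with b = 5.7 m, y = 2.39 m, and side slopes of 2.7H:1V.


For a trapezoidal section with side slope z:
A = (b + z*y)*y = (5.7 + 2.7*2.39)*2.39 = 29.046 m^2.
P = b + 2*y*sqrt(1 + z^2) = 5.7 + 2*2.39*sqrt(1 + 2.7^2) = 19.463 m.
R = A/P = 29.046 / 19.463 = 1.4924 m.

1.4924


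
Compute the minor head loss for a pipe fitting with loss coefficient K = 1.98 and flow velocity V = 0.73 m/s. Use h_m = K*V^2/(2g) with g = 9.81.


Minor loss formula: h_m = K * V^2/(2g).
V^2 = 0.73^2 = 0.5329.
V^2/(2g) = 0.5329 / 19.62 = 0.0272 m.
h_m = 1.98 * 0.0272 = 0.0538 m.

0.0538


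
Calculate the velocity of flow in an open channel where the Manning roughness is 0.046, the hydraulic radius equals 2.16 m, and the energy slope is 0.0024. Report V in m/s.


Manning's equation gives V = (1/n) * R^(2/3) * S^(1/2).
First, compute R^(2/3) = 2.16^(2/3) = 1.671.
Next, S^(1/2) = 0.0024^(1/2) = 0.04899.
Then 1/n = 1/0.046 = 21.74.
V = 21.74 * 1.671 * 0.04899 = 1.7796 m/s.

1.7796


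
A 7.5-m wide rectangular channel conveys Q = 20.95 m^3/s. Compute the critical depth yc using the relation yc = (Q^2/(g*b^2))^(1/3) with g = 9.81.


Using yc = (Q^2 / (g * b^2))^(1/3):
Q^2 = 20.95^2 = 438.9.
g * b^2 = 9.81 * 7.5^2 = 9.81 * 56.25 = 551.81.
Q^2 / (g*b^2) = 438.9 / 551.81 = 0.7954.
yc = 0.7954^(1/3) = 0.9265 m.

0.9265


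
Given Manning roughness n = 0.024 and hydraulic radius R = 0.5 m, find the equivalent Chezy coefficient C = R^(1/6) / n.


The Chezy coefficient relates to Manning's n through C = R^(1/6) / n.
R^(1/6) = 0.5^(1/6) = 0.890899.
C = 0.890899 / 0.024 = 37.12 m^(1/2)/s.

37.12


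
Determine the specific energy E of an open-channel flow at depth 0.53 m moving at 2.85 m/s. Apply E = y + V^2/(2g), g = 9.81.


Specific energy E = y + V^2/(2g).
Velocity head = V^2/(2g) = 2.85^2 / (2*9.81) = 8.1225 / 19.62 = 0.414 m.
E = 0.53 + 0.414 = 0.944 m.

0.944
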